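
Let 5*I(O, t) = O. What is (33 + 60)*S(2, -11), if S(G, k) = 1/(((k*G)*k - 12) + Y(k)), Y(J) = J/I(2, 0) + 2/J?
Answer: 2046/4451 ≈ 0.45967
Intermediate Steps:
I(O, t) = O/5
Y(J) = 2/J + 5*J/2 (Y(J) = J/(((1/5)*2)) + 2/J = J/(2/5) + 2/J = J*(5/2) + 2/J = 5*J/2 + 2/J = 2/J + 5*J/2)
S(G, k) = 1/(-12 + 2/k + 5*k/2 + G*k**2) (S(G, k) = 1/(((k*G)*k - 12) + (2/k + 5*k/2)) = 1/(((G*k)*k - 12) + (2/k + 5*k/2)) = 1/((G*k**2 - 12) + (2/k + 5*k/2)) = 1/((-12 + G*k**2) + (2/k + 5*k/2)) = 1/(-12 + 2/k + 5*k/2 + G*k**2))
(33 + 60)*S(2, -11) = (33 + 60)*(2*(-11)/(4 - 11*(-24 + 5*(-11) + 2*2*(-11)**2))) = 93*(2*(-11)/(4 - 11*(-24 - 55 + 2*2*121))) = 93*(2*(-11)/(4 - 11*(-24 - 55 + 484))) = 93*(2*(-11)/(4 - 11*405)) = 93*(2*(-11)/(4 - 4455)) = 93*(2*(-11)/(-4451)) = 93*(2*(-11)*(-1/4451)) = 93*(22/4451) = 2046/4451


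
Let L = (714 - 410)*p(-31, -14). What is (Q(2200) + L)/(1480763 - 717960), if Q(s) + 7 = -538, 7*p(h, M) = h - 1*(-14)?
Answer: -8983/5339621 ≈ -0.0016823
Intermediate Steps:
p(h, M) = 2 + h/7 (p(h, M) = (h - 1*(-14))/7 = (h + 14)/7 = (14 + h)/7 = 2 + h/7)
L = -5168/7 (L = (714 - 410)*(2 + (⅐)*(-31)) = 304*(2 - 31/7) = 304*(-17/7) = -5168/7 ≈ -738.29)
Q(s) = -545 (Q(s) = -7 - 538 = -545)
(Q(2200) + L)/(1480763 - 717960) = (-545 - 5168/7)/(1480763 - 717960) = -8983/7/762803 = -8983/7*1/762803 = -8983/5339621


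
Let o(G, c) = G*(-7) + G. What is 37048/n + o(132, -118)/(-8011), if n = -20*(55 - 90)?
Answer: 74336482/1401925 ≈ 53.025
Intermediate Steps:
o(G, c) = -6*G (o(G, c) = -7*G + G = -6*G)
n = 700 (n = -20*(-35) = 700)
37048/n + o(132, -118)/(-8011) = 37048/700 - 6*132/(-8011) = 37048*(1/700) - 792*(-1/8011) = 9262/175 + 792/8011 = 74336482/1401925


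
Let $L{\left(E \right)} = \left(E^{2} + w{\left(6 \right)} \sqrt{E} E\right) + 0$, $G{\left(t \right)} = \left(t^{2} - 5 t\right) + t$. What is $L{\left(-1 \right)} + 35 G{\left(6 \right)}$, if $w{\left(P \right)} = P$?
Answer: $421 - 6 i \approx 421.0 - 6.0 i$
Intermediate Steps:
$G{\left(t \right)} = t^{2} - 4 t$
$L{\left(E \right)} = E^{2} + 6 E^{\frac{3}{2}}$ ($L{\left(E \right)} = \left(E^{2} + 6 \sqrt{E} E\right) + 0 = \left(E^{2} + 6 E^{\frac{3}{2}}\right) + 0 = E^{2} + 6 E^{\frac{3}{2}}$)
$L{\left(-1 \right)} + 35 G{\left(6 \right)} = \left(\left(-1\right)^{2} + 6 \left(-1\right)^{\frac{3}{2}}\right) + 35 \cdot 6 \left(-4 + 6\right) = \left(1 + 6 \left(- i\right)\right) + 35 \cdot 6 \cdot 2 = \left(1 - 6 i\right) + 35 \cdot 12 = \left(1 - 6 i\right) + 420 = 421 - 6 i$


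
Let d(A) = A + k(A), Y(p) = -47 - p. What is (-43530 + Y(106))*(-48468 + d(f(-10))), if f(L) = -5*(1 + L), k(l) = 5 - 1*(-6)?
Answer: 2114781396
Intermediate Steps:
k(l) = 11 (k(l) = 5 + 6 = 11)
f(L) = -5 - 5*L
d(A) = 11 + A (d(A) = A + 11 = 11 + A)
(-43530 + Y(106))*(-48468 + d(f(-10))) = (-43530 + (-47 - 1*106))*(-48468 + (11 + (-5 - 5*(-10)))) = (-43530 + (-47 - 106))*(-48468 + (11 + (-5 + 50))) = (-43530 - 153)*(-48468 + (11 + 45)) = -43683*(-48468 + 56) = -43683*(-48412) = 2114781396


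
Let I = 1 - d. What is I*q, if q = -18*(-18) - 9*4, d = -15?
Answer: 4608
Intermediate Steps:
q = 288 (q = 324 - 36 = 288)
I = 16 (I = 1 - 1*(-15) = 1 + 15 = 16)
I*q = 16*288 = 4608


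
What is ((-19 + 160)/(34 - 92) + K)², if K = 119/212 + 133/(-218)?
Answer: 2761569269209/449076897424 ≈ 6.1494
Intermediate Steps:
K = -1127/23108 (K = 119*(1/212) + 133*(-1/218) = 119/212 - 133/218 = -1127/23108 ≈ -0.048771)
((-19 + 160)/(34 - 92) + K)² = ((-19 + 160)/(34 - 92) - 1127/23108)² = (141/(-58) - 1127/23108)² = (141*(-1/58) - 1127/23108)² = (-141/58 - 1127/23108)² = (-1661797/670132)² = 2761569269209/449076897424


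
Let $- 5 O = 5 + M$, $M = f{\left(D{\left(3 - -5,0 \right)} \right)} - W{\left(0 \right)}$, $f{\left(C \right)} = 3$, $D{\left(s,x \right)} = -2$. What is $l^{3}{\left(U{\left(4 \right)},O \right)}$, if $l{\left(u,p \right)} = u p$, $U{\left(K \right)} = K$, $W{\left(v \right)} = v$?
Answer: $- \frac{32768}{125} \approx -262.14$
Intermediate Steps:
$M = 3$ ($M = 3 - 0 = 3 + 0 = 3$)
$O = - \frac{8}{5}$ ($O = - \frac{5 + 3}{5} = \left(- \frac{1}{5}\right) 8 = - \frac{8}{5} \approx -1.6$)
$l{\left(u,p \right)} = p u$
$l^{3}{\left(U{\left(4 \right)},O \right)} = \left(\left(- \frac{8}{5}\right) 4\right)^{3} = \left(- \frac{32}{5}\right)^{3} = - \frac{32768}{125}$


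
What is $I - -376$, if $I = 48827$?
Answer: $49203$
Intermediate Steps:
$I - -376 = 48827 - -376 = 48827 + \left(-9632 + 10008\right) = 48827 + 376 = 49203$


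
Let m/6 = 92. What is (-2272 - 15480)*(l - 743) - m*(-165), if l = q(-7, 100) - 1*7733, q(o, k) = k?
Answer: 148781832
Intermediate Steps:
m = 552 (m = 6*92 = 552)
l = -7633 (l = 100 - 1*7733 = 100 - 7733 = -7633)
(-2272 - 15480)*(l - 743) - m*(-165) = (-2272 - 15480)*(-7633 - 743) - 552*(-165) = -17752*(-8376) - 1*(-91080) = 148690752 + 91080 = 148781832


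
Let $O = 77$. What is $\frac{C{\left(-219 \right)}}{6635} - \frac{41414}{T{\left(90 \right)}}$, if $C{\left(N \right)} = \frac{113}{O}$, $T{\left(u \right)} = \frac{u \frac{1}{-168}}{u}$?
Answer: $\frac{3554578529153}{510895} \approx 6.9576 \cdot 10^{6}$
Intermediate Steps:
$T{\left(u \right)} = - \frac{1}{168}$ ($T{\left(u \right)} = \frac{u \left(- \frac{1}{168}\right)}{u} = \frac{\left(- \frac{1}{168}\right) u}{u} = - \frac{1}{168}$)
$C{\left(N \right)} = \frac{113}{77}$
$\frac{C{\left(-219 \right)}}{6635} - \frac{41414}{T{\left(90 \right)}} = \frac{113}{77 \cdot 6635} - \frac{41414}{- \frac{1}{168}} = \frac{113}{77} \cdot \frac{1}{6635} - -6957552 = \frac{113}{510895} + 6957552 = \frac{3554578529153}{510895}$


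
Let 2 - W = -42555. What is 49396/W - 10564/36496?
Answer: 338296067/388290068 ≈ 0.87125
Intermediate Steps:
W = 42557 (W = 2 - 1*(-42555) = 2 + 42555 = 42557)
49396/W - 10564/36496 = 49396/42557 - 10564/36496 = 49396*(1/42557) - 10564*1/36496 = 49396/42557 - 2641/9124 = 338296067/388290068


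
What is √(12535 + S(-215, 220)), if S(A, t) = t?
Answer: √12755 ≈ 112.94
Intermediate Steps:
√(12535 + S(-215, 220)) = √(12535 + 220) = √12755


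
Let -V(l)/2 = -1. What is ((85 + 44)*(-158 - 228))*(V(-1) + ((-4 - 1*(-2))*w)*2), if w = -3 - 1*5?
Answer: -1692996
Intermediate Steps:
w = -8 (w = -3 - 5 = -8)
V(l) = 2 (V(l) = -2*(-1) = 2)
((85 + 44)*(-158 - 228))*(V(-1) + ((-4 - 1*(-2))*w)*2) = ((85 + 44)*(-158 - 228))*(2 + ((-4 - 1*(-2))*(-8))*2) = (129*(-386))*(2 + ((-4 + 2)*(-8))*2) = -49794*(2 - 2*(-8)*2) = -49794*(2 + 16*2) = -49794*(2 + 32) = -49794*34 = -1692996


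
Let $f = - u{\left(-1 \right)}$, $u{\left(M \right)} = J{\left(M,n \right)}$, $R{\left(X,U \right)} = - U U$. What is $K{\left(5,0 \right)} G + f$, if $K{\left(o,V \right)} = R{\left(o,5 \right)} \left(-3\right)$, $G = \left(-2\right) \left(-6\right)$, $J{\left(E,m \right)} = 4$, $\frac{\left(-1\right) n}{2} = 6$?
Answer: $896$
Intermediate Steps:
$n = -12$ ($n = \left(-2\right) 6 = -12$)
$R{\left(X,U \right)} = - U^{2}$
$u{\left(M \right)} = 4$
$G = 12$
$K{\left(o,V \right)} = 75$ ($K{\left(o,V \right)} = - 5^{2} \left(-3\right) = \left(-1\right) 25 \left(-3\right) = \left(-25\right) \left(-3\right) = 75$)
$f = -4$ ($f = \left(-1\right) 4 = -4$)
$K{\left(5,0 \right)} G + f = 75 \cdot 12 - 4 = 900 - 4 = 896$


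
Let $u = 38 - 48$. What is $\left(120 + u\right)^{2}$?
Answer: $12100$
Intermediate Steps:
$u = -10$ ($u = 38 - 48 = -10$)
$\left(120 + u\right)^{2} = \left(120 - 10\right)^{2} = 110^{2} = 12100$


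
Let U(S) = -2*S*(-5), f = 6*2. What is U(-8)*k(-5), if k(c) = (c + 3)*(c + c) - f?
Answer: -640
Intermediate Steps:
f = 12
k(c) = -12 + 2*c*(3 + c) (k(c) = (c + 3)*(c + c) - 1*12 = (3 + c)*(2*c) - 12 = 2*c*(3 + c) - 12 = -12 + 2*c*(3 + c))
U(S) = 10*S
U(-8)*k(-5) = (10*(-8))*(-12 + 2*(-5)² + 6*(-5)) = -80*(-12 + 2*25 - 30) = -80*(-12 + 50 - 30) = -80*8 = -640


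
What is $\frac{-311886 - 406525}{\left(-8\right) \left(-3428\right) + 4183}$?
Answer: $- \frac{718411}{31607} \approx -22.729$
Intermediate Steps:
$\frac{-311886 - 406525}{\left(-8\right) \left(-3428\right) + 4183} = - \frac{718411}{27424 + 4183} = - \frac{718411}{31607}$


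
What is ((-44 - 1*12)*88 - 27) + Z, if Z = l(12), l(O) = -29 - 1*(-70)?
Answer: -4914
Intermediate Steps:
l(O) = 41 (l(O) = -29 + 70 = 41)
Z = 41
((-44 - 1*12)*88 - 27) + Z = ((-44 - 1*12)*88 - 27) + 41 = ((-44 - 12)*88 - 27) + 41 = (-56*88 - 27) + 41 = (-4928 - 27) + 41 = -4955 + 41 = -4914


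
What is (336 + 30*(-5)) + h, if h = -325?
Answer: -139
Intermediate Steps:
(336 + 30*(-5)) + h = (336 + 30*(-5)) - 325 = (336 - 150) - 325 = 186 - 325 = -139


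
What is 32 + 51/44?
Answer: 1459/44 ≈ 33.159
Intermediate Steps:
32 + 51/44 = 1459/44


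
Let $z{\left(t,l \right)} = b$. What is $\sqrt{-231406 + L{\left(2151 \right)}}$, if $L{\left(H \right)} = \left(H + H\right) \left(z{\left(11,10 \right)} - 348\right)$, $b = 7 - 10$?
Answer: $4 i \sqrt{108838} \approx 1319.6 i$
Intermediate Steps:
$b = -3$ ($b = 7 - 10 = -3$)
$z{\left(t,l \right)} = -3$
$L{\left(H \right)} = - 702 H$ ($L{\left(H \right)} = \left(H + H\right) \left(-3 - 348\right) = 2 H \left(-351\right) = - 702 H$)
$\sqrt{-231406 + L{\left(2151 \right)}} = \sqrt{-231406 - 1510002} = \sqrt{-1741408} = 4 i \sqrt{108838}$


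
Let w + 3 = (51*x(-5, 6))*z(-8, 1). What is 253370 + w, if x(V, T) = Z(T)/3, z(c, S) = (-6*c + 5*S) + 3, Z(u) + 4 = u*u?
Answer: 283831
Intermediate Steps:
Z(u) = -4 + u**2 (Z(u) = -4 + u*u = -4 + u**2)
z(c, S) = 3 - 6*c + 5*S
x(V, T) = -4/3 + T**2/3 (x(V, T) = (-4 + T**2)/3 = (-4 + T**2)*(1/3) = -4/3 + T**2/3)
w = 30461 (w = -3 + (51*(-4/3 + (1/3)*6**2))*(3 - 6*(-8) + 5*1) = -3 + (51*(-4/3 + (1/3)*36))*(3 + 48 + 5) = -3 + (51*(-4/3 + 12))*56 = -3 + (51*(32/3))*56 = -3 + 544*56 = -3 + 30464 = 30461)
253370 + w = 253370 + 30461 = 283831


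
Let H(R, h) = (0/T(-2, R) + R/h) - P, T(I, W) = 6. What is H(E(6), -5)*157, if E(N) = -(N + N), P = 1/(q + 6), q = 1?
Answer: 12403/35 ≈ 354.37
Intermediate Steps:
P = ⅐ (P = 1/(1 + 6) = 1/7 = ⅐ ≈ 0.14286)
E(N) = -2*N
H(R, h) = -⅐ + R/h (H(R, h) = (0/6 + R/h) - 1*⅐ = (0*(⅙) + R/h) - ⅐ = (0 + R/h) - ⅐ = R/h - ⅐ = -⅐ + R/h)
H(E(6), -5)*157 = ((-2*6 - ⅐*(-5))/(-5))*157 = -(-12 + 5/7)/5*157 = -⅕*(-79/7)*157 = (79/35)*157 = 12403/35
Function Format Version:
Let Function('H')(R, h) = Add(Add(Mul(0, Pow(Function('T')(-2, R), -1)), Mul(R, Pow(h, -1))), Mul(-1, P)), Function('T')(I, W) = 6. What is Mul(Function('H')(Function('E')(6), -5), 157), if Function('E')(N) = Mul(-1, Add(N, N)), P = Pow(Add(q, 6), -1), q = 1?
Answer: Rational(12403, 35) ≈ 354.37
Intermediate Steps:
P = Rational(1, 7) (P = Pow(Add(1, 6), -1) = Pow(7, -1) = Rational(1, 7) ≈ 0.14286)
Function('E')(N) = Mul(-2, N) (Function('E')(N) = Mul(-1, Mul(2, N)) = Mul(-2, N))
Function('H')(R, h) = Add(Rational(-1, 7), Mul(R, Pow(h, -1))) (Function('H')(R, h) = Add(Add(Mul(0, Pow(6, -1)), Mul(R, Pow(h, -1))), Mul(-1, Rational(1, 7))) = Add(Add(Mul(0, Rational(1, 6)), Mul(R, Pow(h, -1))), Rational(-1, 7)) = Add(Add(0, Mul(R, Pow(h, -1))), Rational(-1, 7)) = Add(Mul(R, Pow(h, -1)), Rational(-1, 7)) = Add(Rational(-1, 7), Mul(R, Pow(h, -1))))
Mul(Function('H')(Function('E')(6), -5), 157) = Mul(Mul(Pow(-5, -1), Add(Mul(-2, 6), Mul(Rational(-1, 7), -5))), 157) = Mul(Mul(Rational(-1, 5), Add(-12, Rational(5, 7))), 157) = Mul(Mul(Rational(-1, 5), Rational(-79, 7)), 157) = Mul(Rational(79, 35), 157) = Rational(12403, 35)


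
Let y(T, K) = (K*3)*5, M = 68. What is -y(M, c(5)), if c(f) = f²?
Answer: -375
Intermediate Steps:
y(T, K) = 15*K (y(T, K) = (3*K)*5 = 15*K)
-y(M, c(5)) = -15*5² = -15*25 = -1*375 = -375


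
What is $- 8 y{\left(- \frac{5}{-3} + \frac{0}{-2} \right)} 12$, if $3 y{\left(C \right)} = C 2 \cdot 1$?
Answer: $- \frac{320}{3} \approx -106.67$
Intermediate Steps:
$y{\left(C \right)} = \frac{2 C}{3}$ ($y{\left(C \right)} = \frac{C 2 \cdot 1}{3} = \frac{2 C 1}{3} = \frac{2 C}{3}$)
$- 8 y{\left(- \frac{5}{-3} + \frac{0}{-2} \right)} 12 = - 8 \frac{2 \left(- \frac{5}{-3} + \frac{0}{-2}\right)}{3} \cdot 12 = - 8 \frac{2 \left(\left(-5\right) \left(- \frac{1}{3}\right) + 0 \left(- \frac{1}{2}\right)\right)}{3} \cdot 12 = - 8 \frac{2 \left(\frac{5}{3} + 0\right)}{3} \cdot 12 = - 8 \cdot \frac{2}{3} \cdot \frac{5}{3} \cdot 12 = \left(-8\right) \frac{10}{9} \cdot 12 = \left(- \frac{80}{9}\right) 12 = - \frac{320}{3}$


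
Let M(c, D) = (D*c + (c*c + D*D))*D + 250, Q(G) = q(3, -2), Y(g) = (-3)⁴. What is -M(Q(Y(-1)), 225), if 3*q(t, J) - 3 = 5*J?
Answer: -11273975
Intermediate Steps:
Y(g) = 81
q(t, J) = 1 + 5*J/3 (q(t, J) = 1 + (5*J)/3 = 1 + 5*J/3)
Q(G) = -7/3 (Q(G) = 1 + (5/3)*(-2) = 1 - 10/3 = -7/3)
M(c, D) = 250 + D*(D² + c² + D*c) (M(c, D) = (D*c + (c² + D²))*D + 250 = (D*c + (D² + c²))*D + 250 = (D² + c² + D*c)*D + 250 = D*(D² + c² + D*c) + 250 = 250 + D*(D² + c² + D*c))
-M(Q(Y(-1)), 225) = -(250 + 225³ + 225*(-7/3)² - 7/3*225²) = -(250 + 11390625 + 225*(49/9) - 7/3*50625) = -(250 + 11390625 + 1225 - 118125) = -1*11273975 = -11273975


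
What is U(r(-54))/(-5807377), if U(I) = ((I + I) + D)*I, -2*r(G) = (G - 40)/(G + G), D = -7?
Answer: -19975/33868622664 ≈ -5.8978e-7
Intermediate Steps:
r(G) = -(-40 + G)/(4*G) (r(G) = -(G - 40)/(2*(G + G)) = -(-40 + G)/(2*(2*G)) = -(-40 + G)*1/(2*G)/2 = -(-40 + G)/(4*G))
U(I) = I*(-7 + 2*I) (U(I) = ((I + I) - 7)*I = (2*I - 7)*I = (-7 + 2*I)*I = I*(-7 + 2*I))
U(r(-54))/(-5807377) = (((¼)*(40 - 1*(-54))/(-54))*(-7 + 2*((¼)*(40 - 1*(-54))/(-54))))/(-5807377) = (((¼)*(-1/54)*(40 + 54))*(-7 + 2*((¼)*(-1/54)*(40 + 54))))*(-1/5807377) = (((¼)*(-1/54)*94)*(-7 + 2*((¼)*(-1/54)*94)))*(-1/5807377) = -47*(-7 + 2*(-47/108))/108*(-1/5807377) = -47*(-7 - 47/54)/108*(-1/5807377) = -47/108*(-425/54)*(-1/5807377) = (19975/5832)*(-1/5807377) = -19975/33868622664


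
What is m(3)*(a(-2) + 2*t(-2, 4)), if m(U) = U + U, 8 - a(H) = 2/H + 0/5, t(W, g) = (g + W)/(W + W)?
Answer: 48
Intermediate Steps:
t(W, g) = (W + g)/(2*W) (t(W, g) = (W + g)/((2*W)) = (W + g)*(1/(2*W)) = (W + g)/(2*W))
a(H) = 8 - 2/H (a(H) = 8 - (2/H + 0/5) = 8 - (2/H + 0*(⅕)) = 8 - (2/H + 0) = 8 - 2/H)
m(U) = 2*U
m(3)*(a(-2) + 2*t(-2, 4)) = (2*3)*((8 - 2/(-2)) + 2*((½)*(-2 + 4)/(-2))) = 6*((8 - 2*(-½)) + 2*((½)*(-½)*2)) = 6*((8 + 1) + 2*(-½)) = 6*(9 - 1) = 6*8 = 48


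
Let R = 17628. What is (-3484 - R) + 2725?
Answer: -18387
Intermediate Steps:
(-3484 - R) + 2725 = (-3484 - 1*17628) + 2725 = (-3484 - 17628) + 2725 = -21112 + 2725 = -18387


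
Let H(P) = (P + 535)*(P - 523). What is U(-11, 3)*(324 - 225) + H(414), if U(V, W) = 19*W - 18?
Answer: -99580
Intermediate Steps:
U(V, W) = -18 + 19*W
H(P) = (-523 + P)*(535 + P) (H(P) = (535 + P)*(-523 + P) = (-523 + P)*(535 + P))
U(-11, 3)*(324 - 225) + H(414) = (-18 + 19*3)*(324 - 225) + (-279805 + 414² + 12*414) = (-18 + 57)*99 + (-279805 + 171396 + 4968) = 39*99 - 103441 = 3861 - 103441 = -99580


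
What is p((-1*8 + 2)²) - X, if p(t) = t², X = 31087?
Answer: -29791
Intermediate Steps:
p((-1*8 + 2)²) - X = ((-1*8 + 2)²)² - 1*31087 = ((-8 + 2)²)² - 31087 = ((-6)²)² - 31087 = 36² - 31087 = 1296 - 31087 = -29791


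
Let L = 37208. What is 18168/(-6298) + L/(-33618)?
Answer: -211276952/52931541 ≈ -3.9915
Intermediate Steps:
18168/(-6298) + L/(-33618) = 18168/(-6298) + 37208/(-33618) = 18168*(-1/6298) + 37208*(-1/33618) = -9084/3149 - 18604/16809 = -211276952/52931541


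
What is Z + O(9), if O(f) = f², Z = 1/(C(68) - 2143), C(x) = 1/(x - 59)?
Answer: 1562157/19286 ≈ 81.000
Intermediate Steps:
C(x) = 1/(-59 + x)
Z = -9/19286 (Z = 1/(1/(-59 + 68) - 2143) = 1/(1/9 - 2143) = 1/(⅑ - 2143) = 1/(-19286/9) = -9/19286 ≈ -0.00046666)
Z + O(9) = -9/19286 + 9² = -9/19286 + 81 = 1562157/19286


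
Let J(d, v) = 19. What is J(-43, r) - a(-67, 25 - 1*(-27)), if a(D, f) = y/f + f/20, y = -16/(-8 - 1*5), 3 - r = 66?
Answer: 13838/845 ≈ 16.376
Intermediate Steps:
r = -63 (r = 3 - 1*66 = 3 - 66 = -63)
y = 16/13 (y = -16/(-8 - 5) = -16/(-13) = -16*(-1/13) = 16/13 ≈ 1.2308)
a(D, f) = f/20 + 16/(13*f) (a(D, f) = 16/(13*f) + f/20 = f/20 + 16/(13*f))
J(-43, r) - a(-67, 25 - 1*(-27)) = 19 - ((25 - 1*(-27))/20 + 16/(13*(25 - 1*(-27)))) = 19 - ((25 + 27)/20 + 16/(13*(25 + 27))) = 19 - ((1/20)*52 + (16/13)/52) = 19 - (13/5 + (16/13)*(1/52)) = 19 - (13/5 + 4/169) = 19 - 1*2217/845 = 19 - 2217/845 = 13838/845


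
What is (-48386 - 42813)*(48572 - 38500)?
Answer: -918556328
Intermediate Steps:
(-48386 - 42813)*(48572 - 38500) = -91199*10072 = -918556328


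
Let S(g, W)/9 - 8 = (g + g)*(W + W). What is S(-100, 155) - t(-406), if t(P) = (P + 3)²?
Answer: -720337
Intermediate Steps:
S(g, W) = 72 + 36*W*g (S(g, W) = 72 + 9*((g + g)*(W + W)) = 72 + 9*((2*g)*(2*W)) = 72 + 9*(4*W*g) = 72 + 36*W*g)
t(P) = (3 + P)²
S(-100, 155) - t(-406) = (72 + 36*155*(-100)) - (3 - 406)² = (72 - 558000) - 1*(-403)² = -557928 - 1*162409 = -557928 - 162409 = -720337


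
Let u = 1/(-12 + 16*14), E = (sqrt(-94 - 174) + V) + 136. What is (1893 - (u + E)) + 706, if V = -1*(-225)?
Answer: 474455/212 - 2*I*sqrt(67) ≈ 2238.0 - 16.371*I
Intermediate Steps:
V = 225
E = 361 + 2*I*sqrt(67) (E = (sqrt(-94 - 174) + 225) + 136 = (sqrt(-268) + 225) + 136 = (2*I*sqrt(67) + 225) + 136 = (225 + 2*I*sqrt(67)) + 136 = 361 + 2*I*sqrt(67) ≈ 361.0 + 16.371*I)
u = 1/212 (u = 1/(-12 + 224) = 1/212 ≈ 0.0047170)
(1893 - (u + E)) + 706 = (1893 - (1/212 + (361 + 2*I*sqrt(67)))) + 706 = (1893 - (76533/212 + 2*I*sqrt(67))) + 706 = (1893 + (-76533/212 - 2*I*sqrt(67))) + 706 = (324783/212 - 2*I*sqrt(67)) + 706 = 474455/212 - 2*I*sqrt(67)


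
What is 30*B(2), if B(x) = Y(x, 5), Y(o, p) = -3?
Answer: -90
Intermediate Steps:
B(x) = -3
30*B(2) = 30*(-3) = -90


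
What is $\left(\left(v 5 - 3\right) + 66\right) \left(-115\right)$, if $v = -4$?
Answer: $-4945$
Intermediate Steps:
$\left(\left(v 5 - 3\right) + 66\right) \left(-115\right) = \left(\left(\left(-4\right) 5 - 3\right) + 66\right) \left(-115\right) = \left(\left(-20 - 3\right) + 66\right) \left(-115\right) = \left(-23 + 66\right) \left(-115\right) = 43 \left(-115\right) = -4945$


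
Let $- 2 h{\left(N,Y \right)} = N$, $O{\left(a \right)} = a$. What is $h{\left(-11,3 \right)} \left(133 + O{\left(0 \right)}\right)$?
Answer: $\frac{1463}{2} \approx 731.5$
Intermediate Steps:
$h{\left(N,Y \right)} = - \frac{N}{2}$
$h{\left(-11,3 \right)} \left(133 + O{\left(0 \right)}\right) = \left(- \frac{1}{2}\right) \left(-11\right) \left(133 + 0\right) = \frac{11}{2} \cdot 133 = \frac{1463}{2}$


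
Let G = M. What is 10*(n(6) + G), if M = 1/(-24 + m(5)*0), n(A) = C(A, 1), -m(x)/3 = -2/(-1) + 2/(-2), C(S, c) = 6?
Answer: 715/12 ≈ 59.583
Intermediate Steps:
m(x) = -3 (m(x) = -3*(-2/(-1) + 2/(-2)) = -3*(-2*(-1) + 2*(-1/2)) = -3*(2 - 1) = -3*1 = -3)
n(A) = 6
M = -1/24 (M = 1/(-24 - 3*0) = 1/(-24 + 0) = 1/(-24) = -1/24 ≈ -0.041667)
G = -1/24 ≈ -0.041667
10*(n(6) + G) = 10*(6 - 1/24) = 10*(143/24) = 715/12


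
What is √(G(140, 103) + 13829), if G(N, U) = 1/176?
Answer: √26772955/44 ≈ 117.60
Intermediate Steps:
G(N, U) = 1/176
√(G(140, 103) + 13829) = √(1/176 + 13829) = √(2433905/176) = √26772955/44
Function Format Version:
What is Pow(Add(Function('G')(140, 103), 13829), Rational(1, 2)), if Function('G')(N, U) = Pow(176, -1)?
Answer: Mul(Rational(1, 44), Pow(26772955, Rational(1, 2))) ≈ 117.60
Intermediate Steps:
Function('G')(N, U) = Rational(1, 176)
Pow(Add(Function('G')(140, 103), 13829), Rational(1, 2)) = Pow(Add(Rational(1, 176), 13829), Rational(1, 2)) = Pow(Rational(2433905, 176), Rational(1, 2)) = Mul(Rational(1, 44), Pow(26772955, Rational(1, 2)))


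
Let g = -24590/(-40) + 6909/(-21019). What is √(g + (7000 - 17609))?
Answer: I*√17662353958781/42038 ≈ 99.973*I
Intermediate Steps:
g = 51658085/84076 (g = -24590*(-1/40) + 6909*(-1/21019) = 2459/4 - 6909/21019 = 51658085/84076 ≈ 614.42)
√(g + (7000 - 17609)) = √(51658085/84076 + (7000 - 17609)) = √(51658085/84076 - 10609) = √(-840304199/84076) = I*√17662353958781/42038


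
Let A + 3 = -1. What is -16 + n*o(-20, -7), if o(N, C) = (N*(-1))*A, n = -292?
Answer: 23344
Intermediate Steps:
A = -4 (A = -3 - 1 = -4)
o(N, C) = 4*N (o(N, C) = (N*(-1))*(-4) = -N*(-4) = 4*N)
-16 + n*o(-20, -7) = -16 - 1168*(-20) = -16 - 292*(-80) = -16 + 23360 = 23344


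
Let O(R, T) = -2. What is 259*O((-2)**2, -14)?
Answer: -518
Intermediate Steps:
259*O((-2)**2, -14) = 259*(-2) = -518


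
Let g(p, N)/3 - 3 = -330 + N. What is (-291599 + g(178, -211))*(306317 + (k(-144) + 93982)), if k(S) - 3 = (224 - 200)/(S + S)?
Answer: -1408484710699/12 ≈ -1.1737e+11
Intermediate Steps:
g(p, N) = -981 + 3*N (g(p, N) = 9 + 3*(-330 + N) = 9 + (-990 + 3*N) = -981 + 3*N)
k(S) = 3 + 12/S (k(S) = 3 + (224 - 200)/(S + S) = 3 + 24/((2*S)) = 3 + 24*(1/(2*S)) = 3 + 12/S)
(-291599 + g(178, -211))*(306317 + (k(-144) + 93982)) = (-291599 + (-981 + 3*(-211)))*(306317 + ((3 + 12/(-144)) + 93982)) = (-291599 + (-981 - 633))*(306317 + ((3 + 12*(-1/144)) + 93982)) = (-291599 - 1614)*(306317 + ((3 - 1/12) + 93982)) = -293213*(306317 + (35/12 + 93982)) = -293213*(306317 + 1127819/12) = -293213*4803623/12 = -1408484710699/12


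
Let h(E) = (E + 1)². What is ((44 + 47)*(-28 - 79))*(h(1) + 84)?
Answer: -856856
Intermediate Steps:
h(E) = (1 + E)²
((44 + 47)*(-28 - 79))*(h(1) + 84) = ((44 + 47)*(-28 - 79))*((1 + 1)² + 84) = (91*(-107))*(2² + 84) = -9737*(4 + 84) = -9737*88 = -856856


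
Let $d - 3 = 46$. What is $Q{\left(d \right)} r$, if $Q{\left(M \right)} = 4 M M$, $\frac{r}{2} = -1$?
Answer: $-19208$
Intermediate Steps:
$r = -2$ ($r = 2 \left(-1\right) = -2$)
$d = 49$ ($d = 3 + 46 = 49$)
$Q{\left(M \right)} = 4 M^{2}$
$Q{\left(d \right)} r = 4 \cdot 49^{2} \left(-2\right) = 4 \cdot 2401 \left(-2\right) = 9604 \left(-2\right) = -19208$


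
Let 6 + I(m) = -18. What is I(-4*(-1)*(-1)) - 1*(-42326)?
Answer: 42302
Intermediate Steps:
I(m) = -24 (I(m) = -6 - 18 = -24)
I(-4*(-1)*(-1)) - 1*(-42326) = -24 - 1*(-42326) = -24 + 42326 = 42302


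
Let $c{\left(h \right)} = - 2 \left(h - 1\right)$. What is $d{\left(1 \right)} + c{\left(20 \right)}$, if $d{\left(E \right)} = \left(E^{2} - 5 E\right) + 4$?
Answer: $-38$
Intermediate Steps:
$c{\left(h \right)} = 2 - 2 h$ ($c{\left(h \right)} = - 2 \left(-1 + h\right) = 2 - 2 h$)
$d{\left(E \right)} = 4 + E^{2} - 5 E$
$d{\left(1 \right)} + c{\left(20 \right)} = \left(4 + 1^{2} - 5\right) + \left(2 - 40\right) = \left(4 + 1 - 5\right) + \left(2 - 40\right) = 0 - 38 = -38$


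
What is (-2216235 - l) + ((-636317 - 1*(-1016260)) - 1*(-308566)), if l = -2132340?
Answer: 604614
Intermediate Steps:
(-2216235 - l) + ((-636317 - 1*(-1016260)) - 1*(-308566)) = (-2216235 - 1*(-2132340)) + ((-636317 - 1*(-1016260)) - 1*(-308566)) = (-2216235 + 2132340) + ((-636317 + 1016260) + 308566) = -83895 + (379943 + 308566) = -83895 + 688509 = 604614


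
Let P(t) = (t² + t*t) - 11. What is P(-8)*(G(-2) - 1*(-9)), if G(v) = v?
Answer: 819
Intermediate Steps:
P(t) = -11 + 2*t² (P(t) = (t² + t²) - 11 = 2*t² - 11 = -11 + 2*t²)
P(-8)*(G(-2) - 1*(-9)) = (-11 + 2*(-8)²)*(-2 - 1*(-9)) = (-11 + 2*64)*(-2 + 9) = (-11 + 128)*7 = 117*7 = 819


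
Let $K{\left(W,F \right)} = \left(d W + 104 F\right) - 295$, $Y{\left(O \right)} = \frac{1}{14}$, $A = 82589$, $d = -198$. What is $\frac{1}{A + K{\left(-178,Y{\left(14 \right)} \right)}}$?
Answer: $\frac{7}{822818} \approx 8.5074 \cdot 10^{-6}$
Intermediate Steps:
$Y{\left(O \right)} = \frac{1}{14}$
$K{\left(W,F \right)} = -295 - 198 W + 104 F$ ($K{\left(W,F \right)} = \left(- 198 W + 104 F\right) - 295 = -295 - 198 W + 104 F$)
$\frac{1}{A + K{\left(-178,Y{\left(14 \right)} \right)}} = \frac{1}{82589 - - \frac{244695}{7}} = \frac{1}{82589 + \left(-295 + 35244 + \frac{52}{7}\right)} = \frac{1}{82589 + \frac{244695}{7}} = \frac{1}{\frac{822818}{7}} = \frac{7}{822818}$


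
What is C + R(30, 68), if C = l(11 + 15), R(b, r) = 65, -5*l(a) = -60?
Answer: 77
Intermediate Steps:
l(a) = 12 (l(a) = -⅕*(-60) = 12)
C = 12
C + R(30, 68) = 12 + 65 = 77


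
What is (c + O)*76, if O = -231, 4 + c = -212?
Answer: -33972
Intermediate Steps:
c = -216 (c = -4 - 212 = -216)
(c + O)*76 = (-216 - 231)*76 = -447*76 = -33972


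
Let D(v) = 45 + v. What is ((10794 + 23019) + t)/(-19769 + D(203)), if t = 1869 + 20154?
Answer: -2068/723 ≈ -2.8603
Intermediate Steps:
t = 22023
((10794 + 23019) + t)/(-19769 + D(203)) = ((10794 + 23019) + 22023)/(-19769 + (45 + 203)) = (33813 + 22023)/(-19769 + 248) = 55836/(-19521) = 55836*(-1/19521) = -2068/723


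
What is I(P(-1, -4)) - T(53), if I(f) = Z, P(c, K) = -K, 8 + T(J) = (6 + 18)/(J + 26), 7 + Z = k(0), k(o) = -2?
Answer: -103/79 ≈ -1.3038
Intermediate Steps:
Z = -9 (Z = -7 - 2 = -9)
T(J) = -8 + 24/(26 + J) (T(J) = -8 + (6 + 18)/(J + 26) = -8 + 24/(26 + J))
I(f) = -9
I(P(-1, -4)) - T(53) = -9 - 8*(-23 - 1*53)/(26 + 53) = -9 - 8*(-23 - 53)/79 = -9 - 8*(-76)/79 = -9 - 1*(-608/79) = -9 + 608/79 = -103/79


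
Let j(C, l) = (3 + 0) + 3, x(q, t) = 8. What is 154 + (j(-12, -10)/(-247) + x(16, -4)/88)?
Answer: 418599/2717 ≈ 154.07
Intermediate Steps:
j(C, l) = 6 (j(C, l) = 3 + 3 = 6)
154 + (j(-12, -10)/(-247) + x(16, -4)/88) = 154 + (6/(-247) + 8/88) = 154 + (6*(-1/247) + 8*(1/88)) = 154 + (-6/247 + 1/11) = 154 + 181/2717 = 418599/2717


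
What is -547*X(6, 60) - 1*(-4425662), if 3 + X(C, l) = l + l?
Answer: 4361663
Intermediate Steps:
X(C, l) = -3 + 2*l (X(C, l) = -3 + (l + l) = -3 + 2*l)
-547*X(6, 60) - 1*(-4425662) = -547*(-3 + 2*60) - 1*(-4425662) = -547*(-3 + 120) + 4425662 = -547*117 + 4425662 = -63999 + 4425662 = 4361663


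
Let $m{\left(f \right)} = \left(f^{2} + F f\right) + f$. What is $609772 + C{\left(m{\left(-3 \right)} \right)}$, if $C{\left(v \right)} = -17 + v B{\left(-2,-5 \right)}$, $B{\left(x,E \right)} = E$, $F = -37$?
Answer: $609170$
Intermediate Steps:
$m{\left(f \right)} = f^{2} - 36 f$ ($m{\left(f \right)} = \left(f^{2} - 37 f\right) + f = f^{2} - 36 f$)
$C{\left(v \right)} = -17 - 5 v$ ($C{\left(v \right)} = -17 + v \left(-5\right) = -17 - 5 v$)
$609772 + C{\left(m{\left(-3 \right)} \right)} = 609772 - \left(17 + 5 \left(- 3 \left(-36 - 3\right)\right)\right) = 609772 - \left(17 + 5 \left(\left(-3\right) \left(-39\right)\right)\right) = 609772 - 602 = 609170$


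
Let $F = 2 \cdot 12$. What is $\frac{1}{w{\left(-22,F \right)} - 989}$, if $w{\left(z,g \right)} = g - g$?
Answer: $- \frac{1}{989} \approx -0.0010111$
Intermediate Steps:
$F = 24$
$w{\left(z,g \right)} = 0$
$\frac{1}{w{\left(-22,F \right)} - 989} = \frac{1}{0 - 989} = \frac{1}{-989} = - \frac{1}{989}$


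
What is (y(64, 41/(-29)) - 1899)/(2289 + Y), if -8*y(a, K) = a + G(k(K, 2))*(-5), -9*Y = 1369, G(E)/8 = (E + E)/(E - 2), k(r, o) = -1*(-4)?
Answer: -16983/19232 ≈ -0.88306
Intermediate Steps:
k(r, o) = 4
G(E) = 16*E/(-2 + E) (G(E) = 8*((E + E)/(E - 2)) = 8*((2*E)/(-2 + E)) = 8*(2*E/(-2 + E)) = 16*E/(-2 + E))
Y = -1369/9 (Y = -⅑*1369 = -1369/9 ≈ -152.11)
y(a, K) = 20 - a/8 (y(a, K) = -(a + (16*4/(-2 + 4))*(-5))/8 = -(a + (16*4/2)*(-5))/8 = -(a + (16*4*(½))*(-5))/8 = -(a + 32*(-5))/8 = -(a - 160)/8 = -(-160 + a)/8 = 20 - a/8)
(y(64, 41/(-29)) - 1899)/(2289 + Y) = ((20 - ⅛*64) - 1899)/(2289 - 1369/9) = ((20 - 8) - 1899)/(19232/9) = (12 - 1899)*(9/19232) = -1887*9/19232 = -16983/19232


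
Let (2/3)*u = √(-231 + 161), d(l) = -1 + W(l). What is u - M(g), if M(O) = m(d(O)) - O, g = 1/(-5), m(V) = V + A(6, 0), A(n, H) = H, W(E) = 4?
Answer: -16/5 + 3*I*√70/2 ≈ -3.2 + 12.55*I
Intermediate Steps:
d(l) = 3 (d(l) = -1 + 4 = 3)
m(V) = V (m(V) = V + 0 = V)
g = -⅕ ≈ -0.20000
u = 3*I*√70/2 (u = 3*√(-231 + 161)/2 = 3*√(-70)/2 = 3*(I*√70)/2 = 3*I*√70/2 ≈ 12.55*I)
M(O) = 3 - O
u - M(g) = 3*I*√70/2 - (3 - 1*(-⅕)) = 3*I*√70/2 - (3 + ⅕) = 3*I*√70/2 - 1*16/5 = 3*I*√70/2 - 16/5 = -16/5 + 3*I*√70/2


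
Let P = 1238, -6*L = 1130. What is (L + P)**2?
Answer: 9916201/9 ≈ 1.1018e+6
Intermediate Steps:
L = -565/3 (L = -1/6*1130 = -565/3 ≈ -188.33)
(L + P)**2 = (-565/3 + 1238)**2 = (3149/3)**2 = 9916201/9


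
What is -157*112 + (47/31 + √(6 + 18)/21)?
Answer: -545057/31 + 2*√6/21 ≈ -17582.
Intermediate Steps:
-157*112 + (47/31 + √(6 + 18)/21) = -17584 + (47*(1/31) + √24*(1/21)) = -17584 + (47/31 + (2*√6)*(1/21)) = -17584 + (47/31 + 2*√6/21) = -545057/31 + 2*√6/21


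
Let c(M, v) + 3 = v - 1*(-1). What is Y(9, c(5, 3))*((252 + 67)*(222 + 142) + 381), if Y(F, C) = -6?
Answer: -698982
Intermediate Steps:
c(M, v) = -2 + v (c(M, v) = -3 + (v - 1*(-1)) = -3 + (v + 1) = -3 + (1 + v) = -2 + v)
Y(9, c(5, 3))*((252 + 67)*(222 + 142) + 381) = -6*((252 + 67)*(222 + 142) + 381) = -6*(319*364 + 381) = -6*(116116 + 381) = -6*116497 = -698982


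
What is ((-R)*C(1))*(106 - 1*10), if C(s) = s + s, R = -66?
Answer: 12672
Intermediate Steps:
C(s) = 2*s
((-R)*C(1))*(106 - 1*10) = ((-1*(-66))*(2*1))*(106 - 1*10) = (66*2)*(106 - 10) = 132*96 = 12672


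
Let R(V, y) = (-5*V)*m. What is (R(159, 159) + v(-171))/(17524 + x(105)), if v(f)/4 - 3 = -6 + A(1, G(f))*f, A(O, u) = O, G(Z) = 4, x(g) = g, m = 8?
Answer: -7056/17629 ≈ -0.40025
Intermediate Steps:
v(f) = -12 + 4*f (v(f) = 12 + 4*(-6 + 1*f) = 12 + 4*(-6 + f) = 12 + (-24 + 4*f) = -12 + 4*f)
R(V, y) = -40*V (R(V, y) = -5*V*8 = -40*V)
(R(159, 159) + v(-171))/(17524 + x(105)) = (-40*159 + (-12 + 4*(-171)))/(17524 + 105) = (-6360 + (-12 - 684))/17629 = (-6360 - 696)*(1/17629) = -7056*1/17629 = -7056/17629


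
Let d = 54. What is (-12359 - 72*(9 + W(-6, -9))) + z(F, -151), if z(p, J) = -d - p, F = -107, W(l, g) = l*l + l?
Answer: -15114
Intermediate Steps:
W(l, g) = l + l² (W(l, g) = l² + l = l + l²)
z(p, J) = -54 - p (z(p, J) = -1*54 - p = -54 - p)
(-12359 - 72*(9 + W(-6, -9))) + z(F, -151) = (-12359 - 72*(9 - 6*(1 - 6))) + (-54 - 1*(-107)) = (-12359 - 72*(9 - 6*(-5))) + (-54 + 107) = (-12359 - 72*(9 + 30)) + 53 = (-12359 - 72*39) + 53 = (-12359 - 2808) + 53 = -15167 + 53 = -15114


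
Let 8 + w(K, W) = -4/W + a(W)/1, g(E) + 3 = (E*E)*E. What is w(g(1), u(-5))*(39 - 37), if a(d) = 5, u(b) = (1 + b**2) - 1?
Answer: -158/25 ≈ -6.3200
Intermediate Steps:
g(E) = -3 + E**3 (g(E) = -3 + (E*E)*E = -3 + E**2*E = -3 + E**3)
u(b) = b**2
w(K, W) = -3 - 4/W (w(K, W) = -8 + (-4/W + 5/1) = -8 + (-4/W + 5*1) = -8 + (-4/W + 5) = -8 + (5 - 4/W) = -3 - 4/W)
w(g(1), u(-5))*(39 - 37) = (-3 - 4/((-5)**2))*(39 - 37) = (-3 - 4/25)*2 = -79/25*2 = -158/25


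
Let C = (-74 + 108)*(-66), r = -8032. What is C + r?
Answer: -10276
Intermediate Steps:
C = -2244 (C = 34*(-66) = -2244)
C + r = -2244 - 8032 = -10276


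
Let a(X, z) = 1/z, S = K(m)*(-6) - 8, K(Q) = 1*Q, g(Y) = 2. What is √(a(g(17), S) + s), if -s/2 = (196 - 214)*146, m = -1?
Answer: √21022/2 ≈ 72.495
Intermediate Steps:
K(Q) = Q
S = -2 (S = -1*(-6) - 8 = 6 - 8 = -2)
s = 5256 (s = -2*(196 - 214)*146 = -(-36)*146 = -2*(-2628) = 5256)
√(a(g(17), S) + s) = √(1/(-2) + 5256) = √(-½ + 5256) = √(10511/2) = √21022/2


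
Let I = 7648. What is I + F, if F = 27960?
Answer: 35608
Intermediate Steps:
I + F = 7648 + 27960 = 35608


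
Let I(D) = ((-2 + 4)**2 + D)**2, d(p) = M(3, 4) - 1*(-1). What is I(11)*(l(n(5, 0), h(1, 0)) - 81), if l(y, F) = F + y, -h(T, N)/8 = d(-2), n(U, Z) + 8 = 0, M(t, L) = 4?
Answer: -29025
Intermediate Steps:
d(p) = 5 (d(p) = 4 - 1*(-1) = 4 + 1 = 5)
n(U, Z) = -8 (n(U, Z) = -8 + 0 = -8)
h(T, N) = -40 (h(T, N) = -8*5 = -40)
I(D) = (4 + D)**2 (I(D) = (2**2 + D)**2 = (4 + D)**2)
I(11)*(l(n(5, 0), h(1, 0)) - 81) = (4 + 11)**2*((-40 - 8) - 81) = 15**2*(-48 - 81) = 225*(-129) = -29025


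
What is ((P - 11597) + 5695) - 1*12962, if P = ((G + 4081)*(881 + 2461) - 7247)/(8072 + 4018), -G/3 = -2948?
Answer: -184877657/12090 ≈ -15292.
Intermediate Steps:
G = 8844 (G = -3*(-2948) = 8844)
P = 43188103/12090 (P = ((8844 + 4081)*(881 + 2461) - 7247)/(8072 + 4018) = (12925*3342 - 7247)/12090 = (43195350 - 7247)*(1/12090) = 43188103*(1/12090) = 43188103/12090 ≈ 3572.2)
((P - 11597) + 5695) - 1*12962 = ((43188103/12090 - 11597) + 5695) - 1*12962 = (-97019627/12090 + 5695) - 12962 = -28167077/12090 - 12962 = -184877657/12090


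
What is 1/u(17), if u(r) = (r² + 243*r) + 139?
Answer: 1/4559 ≈ 0.00021935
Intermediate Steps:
u(r) = 139 + r² + 243*r
1/u(17) = 1/(139 + 17² + 243*17) = 1/(139 + 289 + 4131) = 1/4559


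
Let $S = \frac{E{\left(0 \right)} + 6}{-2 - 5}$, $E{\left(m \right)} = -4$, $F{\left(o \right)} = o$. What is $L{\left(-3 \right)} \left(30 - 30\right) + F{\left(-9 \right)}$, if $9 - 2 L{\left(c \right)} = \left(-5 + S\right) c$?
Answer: $-9$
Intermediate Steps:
$S = - \frac{2}{7}$ ($S = \frac{-4 + 6}{-2 - 5} = \frac{2}{-7} = 2 \left(- \frac{1}{7}\right) = - \frac{2}{7} \approx -0.28571$)
$L{\left(c \right)} = \frac{9}{2} + \frac{37 c}{14}$ ($L{\left(c \right)} = \frac{9}{2} - \frac{\left(-5 - \frac{2}{7}\right) c}{2} = \frac{9}{2} - \frac{\left(- \frac{37}{7}\right) c}{2} = \frac{9}{2} + \frac{37 c}{14}$)
$L{\left(-3 \right)} \left(30 - 30\right) + F{\left(-9 \right)} = \left(\frac{9}{2} + \frac{37}{14} \left(-3\right)\right) \left(30 - 30\right) - 9 = \left(\frac{9}{2} - \frac{111}{14}\right) \left(30 - 30\right) - 9 = \left(- \frac{24}{7}\right) 0 - 9 = 0 - 9 = -9$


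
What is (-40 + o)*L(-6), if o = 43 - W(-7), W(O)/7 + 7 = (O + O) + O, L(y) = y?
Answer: -1194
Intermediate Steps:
W(O) = -49 + 21*O (W(O) = -49 + 7*((O + O) + O) = -49 + 7*(2*O + O) = -49 + 7*(3*O) = -49 + 21*O)
o = 239 (o = 43 - (-49 + 21*(-7)) = 43 - (-49 - 147) = 43 - 1*(-196) = 43 + 196 = 239)
(-40 + o)*L(-6) = (-40 + 239)*(-6) = 199*(-6) = -1194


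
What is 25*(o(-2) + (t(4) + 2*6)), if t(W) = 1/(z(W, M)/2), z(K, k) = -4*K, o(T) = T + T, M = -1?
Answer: 1575/8 ≈ 196.88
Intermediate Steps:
o(T) = 2*T
t(W) = -1/(2*W) (t(W) = 1/(-4*W/2) = 1/(-4*W*(½)) = 1/(-2*W) = -1/(2*W))
25*(o(-2) + (t(4) + 2*6)) = 25*(2*(-2) + (-½/4 + 2*6)) = 25*(-4 + (-½*¼ + 12)) = 25*(-4 + (-⅛ + 12)) = 25*(-4 + 95/8) = 25*(63/8) = 1575/8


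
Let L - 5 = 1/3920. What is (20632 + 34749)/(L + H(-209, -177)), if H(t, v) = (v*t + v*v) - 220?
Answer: 217093520/266979441 ≈ 0.81315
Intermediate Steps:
L = 19601/3920 (L = 5 + 1/3920 = 19601/3920 ≈ 5.0003)
H(t, v) = -220 + v**2 + t*v (H(t, v) = (t*v + v**2) - 220 = (v**2 + t*v) - 220 = -220 + v**2 + t*v)
(20632 + 34749)/(L + H(-209, -177)) = (20632 + 34749)/(19601/3920 + (-220 + (-177)**2 - 209*(-177))) = 55381/(19601/3920 + (-220 + 31329 + 36993)) = 55381/(19601/3920 + 68102) = 55381/(266979441/3920) = 55381*(3920/266979441) = 217093520/266979441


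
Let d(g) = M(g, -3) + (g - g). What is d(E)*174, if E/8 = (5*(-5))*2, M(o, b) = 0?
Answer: 0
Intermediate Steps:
E = -400 (E = 8*((5*(-5))*2) = 8*(-25*2) = 8*(-50) = -400)
d(g) = 0 (d(g) = 0 + (g - g) = 0 + 0 = 0)
d(E)*174 = 0*174 = 0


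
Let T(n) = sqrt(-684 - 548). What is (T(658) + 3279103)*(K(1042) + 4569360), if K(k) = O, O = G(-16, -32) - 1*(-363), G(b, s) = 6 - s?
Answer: 14984717004383 + 18279044*I*sqrt(77) ≈ 1.4985e+13 + 1.604e+8*I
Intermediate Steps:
T(n) = 4*I*sqrt(77) (T(n) = sqrt(-1232) = 4*I*sqrt(77))
O = 401 (O = (6 - 1*(-32)) - 1*(-363) = (6 + 32) + 363 = 38 + 363 = 401)
K(k) = 401
(T(658) + 3279103)*(K(1042) + 4569360) = (4*I*sqrt(77) + 3279103)*(401 + 4569360) = (3279103 + 4*I*sqrt(77))*4569761 = 14984717004383 + 18279044*I*sqrt(77)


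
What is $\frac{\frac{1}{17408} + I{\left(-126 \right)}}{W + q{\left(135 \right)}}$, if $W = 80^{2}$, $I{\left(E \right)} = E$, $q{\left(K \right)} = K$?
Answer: $- \frac{2193407}{113761280} \approx -0.019281$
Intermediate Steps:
$W = 6400$
$\frac{\frac{1}{17408} + I{\left(-126 \right)}}{W + q{\left(135 \right)}} = \frac{\frac{1}{17408} - 126}{6400 + 135} = \frac{\frac{1}{17408} - 126}{6535} = \left(- \frac{2193407}{17408}\right) \frac{1}{6535} = - \frac{2193407}{113761280}$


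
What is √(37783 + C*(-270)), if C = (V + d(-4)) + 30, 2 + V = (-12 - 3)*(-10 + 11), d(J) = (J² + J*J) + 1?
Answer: √25363 ≈ 159.26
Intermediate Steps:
d(J) = 1 + 2*J² (d(J) = (J² + J²) + 1 = 2*J² + 1 = 1 + 2*J²)
V = -17 (V = -2 + (-12 - 3)*(-10 + 11) = -2 - 15*1 = -2 - 15 = -17)
C = 46 (C = (-17 + (1 + 2*(-4)²)) + 30 = (-17 + (1 + 2*16)) + 30 = (-17 + (1 + 32)) + 30 = (-17 + 33) + 30 = 16 + 30 = 46)
√(37783 + C*(-270)) = √(37783 + 46*(-270)) = √(37783 - 12420) = √25363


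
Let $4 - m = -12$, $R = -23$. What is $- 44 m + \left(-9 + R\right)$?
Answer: $-736$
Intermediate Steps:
$m = 16$ ($m = 4 - -12 = 4 + 12 = 16$)
$- 44 m + \left(-9 + R\right) = \left(-44\right) 16 - 32 = -704 - 32 = -736$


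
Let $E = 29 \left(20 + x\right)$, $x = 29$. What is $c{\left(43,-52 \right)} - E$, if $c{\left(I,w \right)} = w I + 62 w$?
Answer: $-6881$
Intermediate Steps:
$c{\left(I,w \right)} = 62 w + I w$ ($c{\left(I,w \right)} = I w + 62 w = 62 w + I w$)
$E = 1421$ ($E = 29 \left(20 + 29\right) = 29 \cdot 49 = 1421$)
$c{\left(43,-52 \right)} - E = - 52 \left(62 + 43\right) - 1421 = \left(-52\right) 105 - 1421 = -5460 - 1421 = -6881$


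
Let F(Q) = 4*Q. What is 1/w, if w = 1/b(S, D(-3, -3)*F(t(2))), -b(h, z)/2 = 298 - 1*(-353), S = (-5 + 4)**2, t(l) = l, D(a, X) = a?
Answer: -1302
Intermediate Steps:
S = 1 (S = (-1)**2 = 1)
b(h, z) = -1302 (b(h, z) = -2*(298 - 1*(-353)) = -2*(298 + 353) = -2*651 = -1302)
w = -1/1302 (w = 1/(-1302) = -1/1302 ≈ -0.00076805)
1/w = 1/(-1/1302) = -1302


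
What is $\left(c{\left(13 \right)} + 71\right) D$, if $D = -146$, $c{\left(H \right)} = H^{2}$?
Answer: $-35040$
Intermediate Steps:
$\left(c{\left(13 \right)} + 71\right) D = \left(13^{2} + 71\right) \left(-146\right) = \left(169 + 71\right) \left(-146\right) = 240 \left(-146\right) = -35040$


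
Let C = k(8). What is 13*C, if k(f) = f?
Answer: 104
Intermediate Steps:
C = 8
13*C = 13*8 = 104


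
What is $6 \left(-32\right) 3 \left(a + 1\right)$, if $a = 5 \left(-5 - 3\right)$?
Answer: $22464$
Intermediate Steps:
$a = -40$ ($a = 5 \left(-8\right) = -40$)
$6 \left(-32\right) 3 \left(a + 1\right) = 6 \left(-32\right) 3 \left(-40 + 1\right) = - 192 \cdot 3 \left(-39\right) = \left(-192\right) \left(-117\right) = 22464$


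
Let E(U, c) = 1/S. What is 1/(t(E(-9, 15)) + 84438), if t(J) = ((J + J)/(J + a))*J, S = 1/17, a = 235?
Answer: 126/10639477 ≈ 1.1843e-5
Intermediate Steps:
S = 1/17 ≈ 0.058824
E(U, c) = 17 (E(U, c) = 1/(1/17) = 17)
t(J) = 2*J²/(235 + J) (t(J) = ((J + J)/(J + 235))*J = ((2*J)/(235 + J))*J = (2*J/(235 + J))*J = 2*J²/(235 + J))
1/(t(E(-9, 15)) + 84438) = 1/(2*17²/(235 + 17) + 84438) = 1/(2*289/252 + 84438) = 1/(2*289*(1/252) + 84438) = 1/(289/126 + 84438) = 1/(10639477/126) = 126/10639477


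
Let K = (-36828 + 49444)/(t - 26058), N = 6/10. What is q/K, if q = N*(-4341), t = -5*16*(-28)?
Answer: 155090907/31540 ≈ 4917.3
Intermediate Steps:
N = ⅗ (N = 6*(⅒) = ⅗ ≈ 0.60000)
t = 2240 (t = -80*(-28) = 2240)
K = -6308/11909 (K = (-36828 + 49444)/(2240 - 26058) = 12616/(-23818) = 12616*(-1/23818) = -6308/11909 ≈ -0.52968)
q = -13023/5 (q = (⅗)*(-4341) = -13023/5 ≈ -2604.6)
q/K = -13023/(5*(-6308/11909)) = -13023/5*(-11909/6308) = 155090907/31540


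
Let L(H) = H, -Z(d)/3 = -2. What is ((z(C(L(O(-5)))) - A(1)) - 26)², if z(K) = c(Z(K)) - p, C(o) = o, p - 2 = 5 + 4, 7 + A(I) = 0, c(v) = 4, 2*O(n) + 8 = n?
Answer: 676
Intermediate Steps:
Z(d) = 6 (Z(d) = -3*(-2) = 6)
O(n) = -4 + n/2
A(I) = -7 (A(I) = -7 + 0 = -7)
p = 11 (p = 2 + (5 + 4) = 2 + 9 = 11)
z(K) = -7 (z(K) = 4 - 1*11 = 4 - 11 = -7)
((z(C(L(O(-5)))) - A(1)) - 26)² = ((-7 - 1*(-7)) - 26)² = ((-7 + 7) - 26)² = (0 - 26)² = (-26)² = 676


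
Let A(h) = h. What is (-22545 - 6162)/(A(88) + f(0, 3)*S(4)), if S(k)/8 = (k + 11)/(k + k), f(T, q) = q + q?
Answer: -28707/178 ≈ -161.28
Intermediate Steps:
f(T, q) = 2*q
S(k) = 4*(11 + k)/k (S(k) = 8*((k + 11)/(k + k)) = 8*((11 + k)/((2*k))) = 8*((11 + k)*(1/(2*k))) = 8*((11 + k)/(2*k)) = 4*(11 + k)/k)
(-22545 - 6162)/(A(88) + f(0, 3)*S(4)) = (-22545 - 6162)/(88 + (2*3)*(4 + 44/4)) = -28707/(88 + 6*(4 + 44*(1/4))) = -28707/(88 + 6*(4 + 11)) = -28707/(88 + 6*15) = -28707/(88 + 90) = -28707/178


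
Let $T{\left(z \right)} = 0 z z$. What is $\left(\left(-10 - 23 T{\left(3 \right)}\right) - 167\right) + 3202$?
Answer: $3025$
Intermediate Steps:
$T{\left(z \right)} = 0$ ($T{\left(z \right)} = 0 z = 0$)
$\left(\left(-10 - 23 T{\left(3 \right)}\right) - 167\right) + 3202 = \left(\left(-10 - 0\right) - 167\right) + 3202 = \left(\left(-10 + 0\right) - 167\right) + 3202 = \left(-10 - 167\right) + 3202 = -177 + 3202 = 3025$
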